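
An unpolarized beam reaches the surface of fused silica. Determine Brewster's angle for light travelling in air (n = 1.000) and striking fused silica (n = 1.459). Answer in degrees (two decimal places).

At Brewster's angle the reflected and refracted rays are perpendicular, which with Snell's law gives tan θ_B = n₂/n₁.
Here n₂/n₁ = 1.459/1.000 = 1.4590, and Brewster's law gives tan θ_B = n₂/n₁. Taking the arctangent, θ_B = 55.57°.

θ_B ≈ 55.57°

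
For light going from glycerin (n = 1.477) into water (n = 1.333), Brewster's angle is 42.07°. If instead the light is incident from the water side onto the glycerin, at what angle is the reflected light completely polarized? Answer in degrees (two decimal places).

Reversing the direction swaps n₁ and n₂, so tan θ_B' = 1/tan θ_B and θ_B' = 90° − θ_B.
Hence θ_B' = 90° − 42.07° = 47.93°.

θ_B' ≈ 47.93°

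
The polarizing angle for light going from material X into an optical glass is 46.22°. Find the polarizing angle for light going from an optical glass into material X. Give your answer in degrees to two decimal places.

The two Brewster angles are complementary: θ_B' = 90° − θ_B = 90° − 46.22° = 43.78°.

θ_B' ≈ 43.78°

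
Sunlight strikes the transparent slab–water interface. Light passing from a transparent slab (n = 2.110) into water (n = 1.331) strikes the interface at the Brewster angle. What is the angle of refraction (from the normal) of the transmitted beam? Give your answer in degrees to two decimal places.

tan θ_B = n₂/n₁ = 1.331/2.110 = 0.6308, so θ_B = 32.24°.
At Brewster's angle the reflected and refracted rays are perpendicular, so θ_t = 90° − θ_B = 90° − 32.24° = 57.76°.

θ_t ≈ 57.76°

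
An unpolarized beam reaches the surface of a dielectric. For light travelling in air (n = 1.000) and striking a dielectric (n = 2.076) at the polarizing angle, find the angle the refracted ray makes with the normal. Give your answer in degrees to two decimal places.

θ_t ≈ 25.72°

θ_B = arctan(n₂/n₁) = arctan(2.076/1.000) = 64.28°.
The refracted ray is perpendicular to the reflected ray, so θ_t = 90° − θ_B = 25.72°.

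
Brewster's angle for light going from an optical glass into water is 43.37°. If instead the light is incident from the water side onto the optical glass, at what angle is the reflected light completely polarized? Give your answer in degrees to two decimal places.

θ_B' ≈ 46.63°

Reversing the direction swaps n₁ and n₂, so tan θ_B' = 1/tan θ_B and θ_B' = 90° − θ_B.
Hence θ_B' = 90° − 43.37° = 46.63°.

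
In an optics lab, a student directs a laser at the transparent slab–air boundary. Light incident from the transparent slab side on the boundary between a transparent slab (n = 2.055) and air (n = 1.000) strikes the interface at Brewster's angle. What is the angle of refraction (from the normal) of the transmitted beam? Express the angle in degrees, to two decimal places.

θ_t ≈ 64.05°

θ_B = arctan(n₂/n₁) = arctan(1.000/2.055) = 25.95°.
Since θ_B + θ_t = 90° at Brewster incidence, θ_t = 90° − 25.95° = 64.05°.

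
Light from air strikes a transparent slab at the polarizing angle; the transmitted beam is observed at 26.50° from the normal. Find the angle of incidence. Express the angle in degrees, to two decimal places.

Brewster's condition makes the reflected and refracted beams perpendicular: θ_B + θ_t = 90°.
θ_B = 90° − 26.50° = 63.50°.

θ_B ≈ 63.50°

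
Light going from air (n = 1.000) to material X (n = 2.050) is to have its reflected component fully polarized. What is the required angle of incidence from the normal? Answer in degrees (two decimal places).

θ_B ≈ 64.00°

Brewster's condition: tan θ_B = n₂/n₁ = 2.050/1.000 = 2.0500. Taking the arctangent, θ_B = 64.00°.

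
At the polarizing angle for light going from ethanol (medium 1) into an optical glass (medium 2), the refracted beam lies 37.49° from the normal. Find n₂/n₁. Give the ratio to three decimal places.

n₂/n₁ ≈ 1.304

θ_B + θ_t = 90°, so θ_B = 90° − 37.49° = 52.51°.
Then n₂/n₁ = tan θ_B = tan 52.51° = 1.304.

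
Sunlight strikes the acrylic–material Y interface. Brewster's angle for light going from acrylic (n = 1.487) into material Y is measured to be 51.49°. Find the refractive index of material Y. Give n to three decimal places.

Brewster's law: tan θ_B = n₂/n₁ (light incident in acrylic, refracted into material Y).
n₂ = n₁ tan θ_B = 1.487 × tan 51.49° = 1.869.

n ≈ 1.869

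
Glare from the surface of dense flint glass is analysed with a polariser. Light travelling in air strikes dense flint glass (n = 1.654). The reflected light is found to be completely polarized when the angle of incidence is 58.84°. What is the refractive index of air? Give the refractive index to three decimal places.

Brewster's law: tan θ_B = n₂/n₁ (light incident in air, refracted into dense flint glass).
n₁ = n₂ / tan θ_B = 1.654 / tan 58.84° = 1.000.

n ≈ 1.000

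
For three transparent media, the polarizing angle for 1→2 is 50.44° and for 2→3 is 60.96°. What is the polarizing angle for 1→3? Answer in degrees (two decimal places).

tan θ_B(1→2) = n₂/n₁ = tan 50.44° = 1.2105.
tan θ_B(2→3) = n₃/n₂ = tan 60.96° = 1.8011.
Multiplying, n₃/n₁ = 1.2105 × 1.8011 = 2.1802, and θ_B(1→3) = arctan 2.1802 = 65.36°.

θ_B ≈ 65.36°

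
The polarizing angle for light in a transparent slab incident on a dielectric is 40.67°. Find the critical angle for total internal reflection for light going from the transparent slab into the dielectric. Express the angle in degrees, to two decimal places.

θ_c ≈ 59.23°

tan θ_B = n₂/n₁ = tan 40.67° = 0.8592.
Total internal reflection: sin θ_c = n₂/n₁ = 0.8592.
θ_c = arcsin(0.8592) = 59.23°.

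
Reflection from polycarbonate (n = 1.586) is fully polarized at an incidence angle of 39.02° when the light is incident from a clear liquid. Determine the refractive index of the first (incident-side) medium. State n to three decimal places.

n ≈ 1.957

Full polarization of the reflected beam means tan θ_B = n₂/n₁, where n₁ is the incident medium (a clear liquid).
n₁ = n₂ / tan θ_B = 1.586 / tan 39.02° = 1.957.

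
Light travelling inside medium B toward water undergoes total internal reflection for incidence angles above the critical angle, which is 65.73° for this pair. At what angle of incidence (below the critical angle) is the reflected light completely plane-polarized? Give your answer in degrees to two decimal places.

n₂/n₁ = sin θ_c = sin 65.73° = 0.9116.
tan θ_B equals the same ratio, so θ_B = arctan(0.9116) = 42.35°.

θ_B ≈ 42.35°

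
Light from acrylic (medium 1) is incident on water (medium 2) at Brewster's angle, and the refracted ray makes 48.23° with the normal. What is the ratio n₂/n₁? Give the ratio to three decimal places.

n₂/n₁ ≈ 0.893

At Brewster incidence θ_B = 90° − θ_t = 90° − 48.23° = 41.77°.
Then n₂/n₁ = tan θ_B = tan 41.77° = 0.893.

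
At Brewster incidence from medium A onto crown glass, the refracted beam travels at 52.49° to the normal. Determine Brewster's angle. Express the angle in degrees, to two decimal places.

Since the reflected and refracted rays are at right angles at the polarizing angle, θ_B + θ_t = 90°.
So θ_B = 90° − θ_t = 90° − 52.49° = 37.51°.

θ_B ≈ 37.51°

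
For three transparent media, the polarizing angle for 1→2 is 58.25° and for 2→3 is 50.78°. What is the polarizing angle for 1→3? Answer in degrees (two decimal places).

tan θ_B(1→2) = n₂/n₁ = tan 58.25° = 1.6160.
tan θ_B(2→3) = n₃/n₂ = tan 50.78° = 1.2252.
n₃/n₁ = 1.9800. Then tan θ_B(1→3) = n₃/n₁, so θ_B(1→3) = arctan(1.9800) = 63.20°.

θ_B ≈ 63.20°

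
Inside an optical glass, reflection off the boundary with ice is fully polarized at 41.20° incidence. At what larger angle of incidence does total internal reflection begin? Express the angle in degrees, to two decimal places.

From Brewster, n₂/n₁ = tan θ_B = tan 41.20° = 0.8754.
Then sin θ_c = n₂/n₁ = 0.8754, so θ_c = arcsin 0.8754 = 61.10°.

θ_c ≈ 61.10°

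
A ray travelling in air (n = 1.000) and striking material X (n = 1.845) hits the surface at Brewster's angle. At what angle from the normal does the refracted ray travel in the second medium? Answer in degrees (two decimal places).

θ_t ≈ 28.46°

First find Brewster's angle: tan θ_B = 1.845/1.000 = 1.8450, giving θ_B = 61.54°.
At Brewster's angle the reflected and refracted rays are perpendicular, so θ_t = 90° − θ_B = 90° − 61.54° = 28.46°.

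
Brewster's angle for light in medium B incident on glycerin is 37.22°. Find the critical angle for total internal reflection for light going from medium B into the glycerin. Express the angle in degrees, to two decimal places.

θ_c ≈ 49.43°

tan θ_B = n₂/n₁ = tan 37.22° = 0.7596.
Total internal reflection: sin θ_c = n₂/n₁ = 0.7596.
θ_c = arcsin(0.7596) = 49.43°.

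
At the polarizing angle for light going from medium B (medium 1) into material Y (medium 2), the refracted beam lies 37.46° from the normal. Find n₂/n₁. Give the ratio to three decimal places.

At Brewster incidence θ_B = 90° − θ_t = 90° − 37.46° = 52.54°.
Then n₂/n₁ = tan θ_B = tan 52.54° = 1.305.

n₂/n₁ ≈ 1.305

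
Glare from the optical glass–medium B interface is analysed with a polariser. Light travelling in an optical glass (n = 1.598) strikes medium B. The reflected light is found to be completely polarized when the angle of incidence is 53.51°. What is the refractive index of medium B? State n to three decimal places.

Brewster's law: tan θ_B = n₂/n₁ (light incident in an optical glass, refracted into medium B).
n₂ = n₁ tan θ_B = 1.598 × tan 53.51° = 2.160.

n ≈ 2.160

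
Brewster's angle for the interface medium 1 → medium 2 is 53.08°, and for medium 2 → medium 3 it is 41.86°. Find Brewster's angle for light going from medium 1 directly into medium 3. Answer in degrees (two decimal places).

Each Brewster angle gives a ratio: n₂/n₁ = tan 53.08° = 1.3309, n₃/n₂ = tan 41.86° = 0.8960.
Multiplying, n₃/n₁ = 1.3309 × 0.8960 = 1.1925, and θ_B(1→3) = arctan 1.1925 = 50.02°.

θ_B ≈ 50.02°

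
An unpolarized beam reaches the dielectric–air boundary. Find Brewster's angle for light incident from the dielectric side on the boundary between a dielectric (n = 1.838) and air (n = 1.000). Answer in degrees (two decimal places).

θ_B ≈ 28.55°

The reflected p-component vanishes when tan θ_B = n₂/n₁.
tan θ_B = n₂/n₁ = 1.000/1.838 = 0.5441.
θ_B = arctan(0.5441) = 28.55°.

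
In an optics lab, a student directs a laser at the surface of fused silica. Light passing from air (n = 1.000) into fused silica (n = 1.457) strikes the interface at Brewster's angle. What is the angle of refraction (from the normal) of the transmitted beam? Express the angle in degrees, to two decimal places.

tan θ_B = n₂/n₁ = 1.457/1.000 = 1.4570, so θ_B = 55.54°.
At Brewster's angle the reflected and refracted rays are perpendicular, so θ_t = 90° − θ_B = 90° − 55.54° = 34.46°.

θ_t ≈ 34.46°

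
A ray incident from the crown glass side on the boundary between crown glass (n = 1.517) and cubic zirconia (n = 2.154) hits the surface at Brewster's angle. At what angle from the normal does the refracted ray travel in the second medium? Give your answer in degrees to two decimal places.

θ_t ≈ 35.16°

tan θ_B = n₂/n₁ = 2.154/1.517 = 1.4199, so θ_B = 54.84°.
Since θ_B + θ_t = 90° at Brewster incidence, θ_t = 90° − 54.84° = 35.16°.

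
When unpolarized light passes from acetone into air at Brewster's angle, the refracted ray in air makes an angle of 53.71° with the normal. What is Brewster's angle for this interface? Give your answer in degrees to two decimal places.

Since the reflected and refracted rays are at right angles at the polarizing angle, θ_B + θ_t = 90°.
θ_B = 90° − 53.71° = 36.29°.

θ_B ≈ 36.29°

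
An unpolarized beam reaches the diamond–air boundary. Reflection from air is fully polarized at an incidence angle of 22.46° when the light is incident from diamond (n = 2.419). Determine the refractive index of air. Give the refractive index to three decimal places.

At Brewster's angle, tan θ_B = n₂/n₁ with n₁ on the incident side (diamond) and n₂ on the transmitted side (air).
n₂ = n₁ tan θ_B = 2.419 × tan 22.46° = 1.000.

n ≈ 1.000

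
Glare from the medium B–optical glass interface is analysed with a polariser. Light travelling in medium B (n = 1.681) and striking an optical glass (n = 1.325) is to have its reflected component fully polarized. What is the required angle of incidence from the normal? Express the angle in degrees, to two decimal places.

θ_B ≈ 38.25°

The reflected p-component vanishes when tan θ_B = n₂/n₁.
tan θ_B = n₂/n₁ = 1.325/1.681 = 0.7882. Taking the arctangent, θ_B = 38.25°.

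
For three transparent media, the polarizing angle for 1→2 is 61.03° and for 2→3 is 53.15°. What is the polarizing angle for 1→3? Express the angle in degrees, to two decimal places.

Each Brewster angle gives a ratio: n₂/n₁ = tan 61.03° = 1.8063, n₃/n₂ = tan 53.15° = 1.3343.
n₃/n₁ = 2.4101. Then tan θ_B(1→3) = n₃/n₁, so θ_B(1→3) = arctan(2.4101) = 67.47°.

θ_B ≈ 67.47°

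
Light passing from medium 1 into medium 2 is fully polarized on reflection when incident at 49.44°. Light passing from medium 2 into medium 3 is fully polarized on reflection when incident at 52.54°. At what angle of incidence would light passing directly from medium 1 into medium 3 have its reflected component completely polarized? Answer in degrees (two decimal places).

θ_B ≈ 56.74°

tan θ_B(1→2) = n₂/n₁ = tan 49.44° = 1.1684.
tan θ_B(2→3) = n₃/n₂ = tan 52.54° = 1.3051.
So n₃/n₁ = (n₂/n₁)(n₃/n₂) = 1.1684 × 1.3051 = 1.5249.
θ_B(1→3) = arctan(1.5249) = 56.74°.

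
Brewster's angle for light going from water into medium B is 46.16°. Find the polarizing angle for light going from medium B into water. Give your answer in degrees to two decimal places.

The two Brewster angles are complementary: θ_B' = 90° − θ_B = 90° − 46.16° = 43.84°.

θ_B' ≈ 43.84°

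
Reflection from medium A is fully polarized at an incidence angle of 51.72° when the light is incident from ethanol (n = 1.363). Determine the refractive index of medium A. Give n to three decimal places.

n ≈ 1.727

At the Brewster angle, tan θ_B = n₂/n₁ with n₁ on the incident side (ethanol) and n₂ on the transmitted side (medium A).
n₂ = n₁ tan θ_B = 1.363 × tan 51.72° = 1.727.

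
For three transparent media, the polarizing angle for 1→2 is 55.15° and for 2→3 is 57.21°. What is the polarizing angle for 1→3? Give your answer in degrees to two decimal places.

θ_B ≈ 65.84°

Each Brewster angle gives a ratio: n₂/n₁ = tan 55.15° = 1.4361, n₃/n₂ = tan 57.21° = 1.5523.
n₃/n₁ = 2.2293. Then tan θ_B(1→3) = n₃/n₁, so θ_B(1→3) = arctan(2.2293) = 65.84°.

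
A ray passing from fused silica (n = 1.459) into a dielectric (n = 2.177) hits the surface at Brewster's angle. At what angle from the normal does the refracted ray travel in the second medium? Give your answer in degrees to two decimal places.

θ_t ≈ 33.83°

θ_B = arctan(n₂/n₁) = arctan(2.177/1.459) = 56.17°.
The refracted ray is perpendicular to the reflected ray, so θ_t = 90° − θ_B = 33.83°.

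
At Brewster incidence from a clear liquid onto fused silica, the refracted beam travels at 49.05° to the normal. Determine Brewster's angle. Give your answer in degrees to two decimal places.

Brewster's condition makes the reflected and refracted beams perpendicular: θ_B + θ_t = 90°.
So θ_B = 90° − θ_t = 90° − 49.05° = 40.95°.

θ_B ≈ 40.95°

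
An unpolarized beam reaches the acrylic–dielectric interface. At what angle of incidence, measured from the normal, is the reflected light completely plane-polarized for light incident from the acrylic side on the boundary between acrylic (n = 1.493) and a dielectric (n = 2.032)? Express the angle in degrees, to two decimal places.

θ_B ≈ 53.69°

Brewster's condition: tan θ_B = n₂/n₁ = 2.032/1.493 = 1.3610.
So θ_B = arctan 1.3610 = 53.69°.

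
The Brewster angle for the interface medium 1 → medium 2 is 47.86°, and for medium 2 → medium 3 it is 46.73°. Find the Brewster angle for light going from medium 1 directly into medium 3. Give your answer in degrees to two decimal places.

θ_B ≈ 49.58°

n₂/n₁ = tan 47.86° = 1.1052 and n₃/n₂ = tan 46.73° = 1.0623.
n₃/n₁ = 1.1740. Then tan θ_B(1→3) = n₃/n₁, so θ_B(1→3) = arctan(1.1740) = 49.58°.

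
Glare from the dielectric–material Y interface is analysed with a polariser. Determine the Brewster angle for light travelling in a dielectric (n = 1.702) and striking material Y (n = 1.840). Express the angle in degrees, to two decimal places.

Here n₂/n₁ = 1.840/1.702 = 1.0811, and Brewster's law gives tan θ_B = n₂/n₁.
So θ_B = arctan 1.0811 = 47.23°.

θ_B ≈ 47.23°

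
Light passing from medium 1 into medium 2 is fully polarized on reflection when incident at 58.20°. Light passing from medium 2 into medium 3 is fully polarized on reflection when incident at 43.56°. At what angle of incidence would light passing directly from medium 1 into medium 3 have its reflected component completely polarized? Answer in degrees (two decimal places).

θ_B ≈ 56.90°

Each Brewster angle gives a ratio: n₂/n₁ = tan 58.20° = 1.6128, n₃/n₂ = tan 43.56° = 0.9510.
Multiplying, n₃/n₁ = 1.6128 × 0.9510 = 1.5337, and θ_B(1→3) = arctan 1.5337 = 56.90°.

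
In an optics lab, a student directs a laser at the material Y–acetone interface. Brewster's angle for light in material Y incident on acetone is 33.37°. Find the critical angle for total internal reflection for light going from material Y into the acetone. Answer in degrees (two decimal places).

n₂/n₁ = tan 33.37° = 0.6586; the critical angle satisfies sin θ_c = n₂/n₁.
θ_c = arcsin(0.6586) = 41.20°.

θ_c ≈ 41.20°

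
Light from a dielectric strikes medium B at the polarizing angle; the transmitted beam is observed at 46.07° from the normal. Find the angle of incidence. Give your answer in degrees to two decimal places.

Since the reflected and refracted rays are at right angles at the polarizing angle, θ_B + θ_t = 90°.
θ_B = 90° − 46.07° = 43.93°.

θ_B ≈ 43.93°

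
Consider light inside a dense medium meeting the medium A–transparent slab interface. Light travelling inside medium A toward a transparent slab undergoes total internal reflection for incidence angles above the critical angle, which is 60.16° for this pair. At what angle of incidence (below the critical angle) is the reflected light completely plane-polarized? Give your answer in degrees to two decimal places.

n₂/n₁ = sin θ_c = sin 60.16° = 0.8674.
tan θ_B equals the same ratio, so θ_B = arctan(0.8674) = 40.94°.

θ_B ≈ 40.94°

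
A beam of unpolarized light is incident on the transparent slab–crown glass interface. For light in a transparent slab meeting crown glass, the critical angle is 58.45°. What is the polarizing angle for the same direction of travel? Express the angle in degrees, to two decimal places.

sin θ_c = n₂/n₁, so n₂/n₁ = sin 58.45° = 0.8522.
Brewster: tan θ_B = n₂/n₁ = 0.8522.
θ_B = arctan(0.8522) = 40.44°.

θ_B ≈ 40.44°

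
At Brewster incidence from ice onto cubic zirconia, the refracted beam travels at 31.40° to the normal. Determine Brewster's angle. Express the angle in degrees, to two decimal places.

θ_B ≈ 58.60°

Since the reflected and refracted rays are at right angles at the polarizing angle, θ_B + θ_t = 90°.
θ_B = 90° − 31.40° = 58.60°.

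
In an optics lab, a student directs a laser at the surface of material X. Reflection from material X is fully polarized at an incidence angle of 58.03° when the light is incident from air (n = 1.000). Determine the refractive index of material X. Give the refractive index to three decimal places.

Full polarization of the reflected beam means tan θ_B = n₂/n₁, where n₁ is the incident medium (air).
n₂ = n₁ tan θ_B = 1.000 × tan 58.03° = 1.602.

n ≈ 1.602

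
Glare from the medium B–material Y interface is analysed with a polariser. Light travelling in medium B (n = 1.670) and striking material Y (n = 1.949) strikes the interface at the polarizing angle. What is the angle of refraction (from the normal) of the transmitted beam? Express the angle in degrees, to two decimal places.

θ_t ≈ 40.59°

tan θ_B = n₂/n₁ = 1.949/1.670 = 1.1671, so θ_B = 49.41°.
Since θ_B + θ_t = 90° at Brewster incidence, θ_t = 90° − 49.41° = 40.59°.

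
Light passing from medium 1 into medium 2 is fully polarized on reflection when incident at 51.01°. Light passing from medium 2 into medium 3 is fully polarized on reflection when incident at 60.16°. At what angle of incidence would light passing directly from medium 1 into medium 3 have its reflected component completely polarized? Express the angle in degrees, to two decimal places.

n₂/n₁ = tan 51.01° = 1.2353 and n₃/n₂ = tan 60.16° = 1.7433.
So n₃/n₁ = (n₂/n₁)(n₃/n₂) = 1.2353 × 1.7433 = 2.1535.
θ_B(1→3) = arctan(2.1535) = 65.09°.

θ_B ≈ 65.09°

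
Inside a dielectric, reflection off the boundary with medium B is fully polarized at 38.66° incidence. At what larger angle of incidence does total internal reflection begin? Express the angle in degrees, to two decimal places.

θ_c ≈ 53.13°

From Brewster, n₂/n₁ = tan θ_B = tan 38.66° = 0.8000.
Then sin θ_c = n₂/n₁ = 0.8000, so θ_c = arcsin 0.8000 = 53.13°.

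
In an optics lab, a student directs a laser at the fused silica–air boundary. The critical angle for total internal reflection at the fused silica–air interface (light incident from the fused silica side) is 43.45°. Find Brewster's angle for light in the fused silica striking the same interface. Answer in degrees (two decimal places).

n₂/n₁ = sin θ_c = sin 43.45° = 0.6877.
tan θ_B equals the same ratio, so θ_B = arctan(0.6877) = 34.52°.

θ_B ≈ 34.52°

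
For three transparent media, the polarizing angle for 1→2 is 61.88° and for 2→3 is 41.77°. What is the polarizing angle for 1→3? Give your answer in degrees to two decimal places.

tan θ_B(1→2) = n₂/n₁ = tan 61.88° = 1.8713.
tan θ_B(2→3) = n₃/n₂ = tan 41.77° = 0.8932.
So n₃/n₁ = (n₂/n₁)(n₃/n₂) = 1.8713 × 0.8932 = 1.6713.
θ_B(1→3) = arctan(1.6713) = 59.11°.

θ_B ≈ 59.11°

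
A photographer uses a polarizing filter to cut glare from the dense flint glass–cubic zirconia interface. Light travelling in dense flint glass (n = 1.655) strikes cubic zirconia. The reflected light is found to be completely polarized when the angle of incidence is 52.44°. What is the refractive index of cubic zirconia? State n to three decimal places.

n ≈ 2.152

At Brewster's angle, tan θ_B = n₂/n₁ with n₁ on the incident side (dense flint glass) and n₂ on the transmitted side (cubic zirconia).
n₂ = n₁ tan θ_B = 1.655 × tan 52.44° = 2.152.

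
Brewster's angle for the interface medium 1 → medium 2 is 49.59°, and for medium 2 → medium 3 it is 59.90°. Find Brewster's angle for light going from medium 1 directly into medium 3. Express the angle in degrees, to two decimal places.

n₂/n₁ = tan 49.59° = 1.1746 and n₃/n₂ = tan 59.90° = 1.7251.
So n₃/n₁ = (n₂/n₁)(n₃/n₂) = 1.1746 × 1.7251 = 2.0263.
θ_B(1→3) = arctan(2.0263) = 63.73°.

θ_B ≈ 63.73°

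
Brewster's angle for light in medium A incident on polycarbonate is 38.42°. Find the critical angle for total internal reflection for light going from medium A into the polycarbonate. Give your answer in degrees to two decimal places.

From Brewster, n₂/n₁ = tan θ_B = tan 38.42° = 0.7932.
Then sin θ_c = n₂/n₁ = 0.7932, so θ_c = arcsin 0.7932 = 52.48°.

θ_c ≈ 52.48°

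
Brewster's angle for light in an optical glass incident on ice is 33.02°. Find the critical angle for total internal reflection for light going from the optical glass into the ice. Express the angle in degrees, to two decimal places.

tan θ_B = n₂/n₁ = tan 33.02° = 0.6499.
Total internal reflection: sin θ_c = n₂/n₁ = 0.6499.
θ_c = arcsin(0.6499) = 40.53°.

θ_c ≈ 40.53°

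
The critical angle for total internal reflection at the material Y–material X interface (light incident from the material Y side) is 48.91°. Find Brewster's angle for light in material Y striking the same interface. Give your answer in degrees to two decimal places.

At the critical angle sin θ_c = n₂/n₁, giving n₂/n₁ = sin 48.91° = 0.7537.
Then tan θ_B = n₂/n₁ = 0.7537, so θ_B = arctan 0.7537 = 37.00°.

θ_B ≈ 37.00°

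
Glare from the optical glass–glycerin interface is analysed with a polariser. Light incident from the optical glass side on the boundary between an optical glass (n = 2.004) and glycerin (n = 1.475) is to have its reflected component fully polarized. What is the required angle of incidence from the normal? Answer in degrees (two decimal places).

θ_B ≈ 36.35°

The reflected p-component vanishes when tan θ_B = n₂/n₁.
Brewster's condition: tan θ_B = n₂/n₁ = 1.475/2.004 = 0.7360.
So θ_B = arctan 0.7360 = 36.35°.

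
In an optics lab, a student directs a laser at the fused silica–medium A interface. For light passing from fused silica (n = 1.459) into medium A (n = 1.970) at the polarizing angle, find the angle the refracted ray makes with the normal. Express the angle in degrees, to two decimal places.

θ_t ≈ 36.52°

First find Brewster's angle: tan θ_B = 1.970/1.459 = 1.3502, giving θ_B = 53.48°.
Since θ_B + θ_t = 90° at Brewster incidence, θ_t = 90° − 53.48° = 36.52°.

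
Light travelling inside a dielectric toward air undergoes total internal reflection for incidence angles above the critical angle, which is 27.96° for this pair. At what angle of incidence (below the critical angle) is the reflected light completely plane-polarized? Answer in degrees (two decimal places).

θ_B ≈ 25.12°

At the critical angle sin θ_c = n₂/n₁, giving n₂/n₁ = sin 27.96° = 0.4689.
Then tan θ_B = n₂/n₁ = 0.4689, so θ_B = arctan 0.4689 = 25.12°.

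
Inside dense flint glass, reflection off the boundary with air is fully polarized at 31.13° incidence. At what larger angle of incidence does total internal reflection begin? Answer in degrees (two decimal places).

θ_c ≈ 37.15°

tan θ_B = n₂/n₁ = tan 31.13° = 0.6040.
Total internal reflection: sin θ_c = n₂/n₁ = 0.6040.
θ_c = arcsin(0.6040) = 37.15°.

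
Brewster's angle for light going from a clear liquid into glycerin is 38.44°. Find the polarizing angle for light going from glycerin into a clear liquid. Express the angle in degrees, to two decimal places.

Reversing the direction swaps n₁ and n₂, so tan θ_B' = 1/tan θ_B and θ_B' = 90° − θ_B.
Hence θ_B' = 90° − 38.44° = 51.56°.

θ_B' ≈ 51.56°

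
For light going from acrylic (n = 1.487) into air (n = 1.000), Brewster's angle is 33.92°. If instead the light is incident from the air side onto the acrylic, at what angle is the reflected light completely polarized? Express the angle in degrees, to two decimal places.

θ_B' ≈ 56.08°

Reversing the direction swaps n₁ and n₂, so tan θ_B' = 1/tan θ_B and θ_B' = 90° − θ_B.
Hence θ_B' = 90° − 33.92° = 56.08°.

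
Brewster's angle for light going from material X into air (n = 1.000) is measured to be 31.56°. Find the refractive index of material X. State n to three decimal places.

n ≈ 1.628

At Brewster's angle, tan θ_B = n₂/n₁ with n₁ on the incident side (material X) and n₂ on the transmitted side (air).
n₁ = n₂ / tan θ_B = 1.000 / tan 31.56° = 1.628.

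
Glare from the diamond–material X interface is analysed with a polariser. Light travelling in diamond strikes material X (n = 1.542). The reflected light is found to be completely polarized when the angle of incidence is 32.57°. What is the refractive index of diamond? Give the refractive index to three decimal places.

n ≈ 2.414

Full polarization of the reflected beam means tan θ_B = n₂/n₁, where n₁ is the incident medium (diamond).
n₁ = n₂ / tan θ_B = 1.542 / tan 32.57° = 2.414.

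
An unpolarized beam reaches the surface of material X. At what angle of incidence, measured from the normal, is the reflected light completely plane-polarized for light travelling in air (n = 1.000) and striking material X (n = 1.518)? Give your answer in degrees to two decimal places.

θ_B ≈ 56.62°

Here n₂/n₁ = 1.518/1.000 = 1.5180, and Brewster's law gives tan θ_B = n₂/n₁.
So θ_B = arctan 1.5180 = 56.62°.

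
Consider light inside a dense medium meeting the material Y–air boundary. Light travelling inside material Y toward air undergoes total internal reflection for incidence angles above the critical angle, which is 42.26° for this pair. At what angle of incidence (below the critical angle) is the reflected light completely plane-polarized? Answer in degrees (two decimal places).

At the critical angle sin θ_c = n₂/n₁, giving n₂/n₁ = sin 42.26° = 0.6725.
Then tan θ_B = n₂/n₁ = 0.6725, so θ_B = arctan 0.6725 = 33.92°.

θ_B ≈ 33.92°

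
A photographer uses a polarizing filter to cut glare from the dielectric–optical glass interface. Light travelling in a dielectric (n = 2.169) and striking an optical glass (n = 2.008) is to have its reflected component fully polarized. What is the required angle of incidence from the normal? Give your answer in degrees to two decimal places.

Here n₂/n₁ = 2.008/2.169 = 0.9258, and Brewster's law gives tan θ_B = n₂/n₁.
θ_B = arctan(0.9258) = 42.79°.

θ_B ≈ 42.79°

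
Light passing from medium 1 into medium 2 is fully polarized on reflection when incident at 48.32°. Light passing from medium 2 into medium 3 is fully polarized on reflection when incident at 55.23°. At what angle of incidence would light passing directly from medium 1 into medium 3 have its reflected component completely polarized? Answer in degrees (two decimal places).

θ_B ≈ 58.28°

n₂/n₁ = tan 48.32° = 1.1232 and n₃/n₂ = tan 55.23° = 1.4404.
n₃/n₁ = 1.6178. Then tan θ_B(1→3) = n₃/n₁, so θ_B(1→3) = arctan(1.6178) = 58.28°.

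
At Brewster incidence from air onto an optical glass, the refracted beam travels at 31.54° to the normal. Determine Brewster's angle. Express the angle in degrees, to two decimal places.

θ_B ≈ 58.46°

At Brewster's angle the reflected and refracted rays are perpendicular, so θ_B + θ_t = 90°.
So θ_B = 90° − θ_t = 90° − 31.54° = 58.46°.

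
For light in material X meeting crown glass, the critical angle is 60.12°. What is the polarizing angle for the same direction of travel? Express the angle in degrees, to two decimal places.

n₂/n₁ = sin θ_c = sin 60.12° = 0.8671.
tan θ_B equals the same ratio, so θ_B = arctan(0.8671) = 40.93°.

θ_B ≈ 40.93°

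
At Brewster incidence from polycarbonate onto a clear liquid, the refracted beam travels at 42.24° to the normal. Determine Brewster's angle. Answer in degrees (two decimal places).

θ_B ≈ 47.76°

Brewster's condition makes the reflected and refracted beams perpendicular: θ_B + θ_t = 90°.
θ_B = 90° − 42.24° = 47.76°.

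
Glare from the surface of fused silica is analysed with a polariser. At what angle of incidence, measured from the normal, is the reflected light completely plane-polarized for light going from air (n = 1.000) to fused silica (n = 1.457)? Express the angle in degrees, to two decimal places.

θ_B ≈ 55.54°

Here n₂/n₁ = 1.457/1.000 = 1.4570, and Brewster's law gives tan θ_B = n₂/n₁. Taking the arctangent, θ_B = 55.54°.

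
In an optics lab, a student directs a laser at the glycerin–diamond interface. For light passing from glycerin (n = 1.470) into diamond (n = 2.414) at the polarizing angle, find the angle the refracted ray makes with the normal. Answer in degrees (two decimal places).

θ_t ≈ 31.34°

θ_B = arctan(n₂/n₁) = arctan(2.414/1.470) = 58.66°.
At Brewster's angle the reflected and refracted rays are perpendicular, so θ_t = 90° − θ_B = 90° − 58.66° = 31.34°.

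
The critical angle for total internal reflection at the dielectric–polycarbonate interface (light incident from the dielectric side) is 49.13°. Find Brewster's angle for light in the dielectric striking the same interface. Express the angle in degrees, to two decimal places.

sin θ_c = n₂/n₁, so n₂/n₁ = sin 49.13° = 0.7562.
Brewster: tan θ_B = n₂/n₁ = 0.7562.
θ_B = arctan(0.7562) = 37.10°.

θ_B ≈ 37.10°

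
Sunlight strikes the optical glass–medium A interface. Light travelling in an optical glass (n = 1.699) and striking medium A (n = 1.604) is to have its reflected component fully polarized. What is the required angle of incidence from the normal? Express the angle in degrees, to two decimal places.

Here n₂/n₁ = 1.604/1.699 = 0.9441, and Brewster's law gives tan θ_B = n₂/n₁.
So θ_B = arctan 0.9441 = 43.35°.

θ_B ≈ 43.35°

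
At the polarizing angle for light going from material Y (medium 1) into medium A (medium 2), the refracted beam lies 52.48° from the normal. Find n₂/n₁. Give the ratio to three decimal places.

θ_B + θ_t = 90°, so θ_B = 90° − 52.48° = 37.52°.
Then n₂/n₁ = tan θ_B = tan 37.52° = 0.768.

n₂/n₁ ≈ 0.768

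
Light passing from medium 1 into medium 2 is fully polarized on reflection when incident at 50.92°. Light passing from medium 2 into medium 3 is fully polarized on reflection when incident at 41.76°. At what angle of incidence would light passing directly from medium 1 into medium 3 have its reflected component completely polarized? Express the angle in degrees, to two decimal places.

tan θ_B(1→2) = n₂/n₁ = tan 50.92° = 1.2314.
tan θ_B(2→3) = n₃/n₂ = tan 41.76° = 0.8928.
n₃/n₁ = 1.0994. Then tan θ_B(1→3) = n₃/n₁, so θ_B(1→3) = arctan(1.0994) = 47.71°.

θ_B ≈ 47.71°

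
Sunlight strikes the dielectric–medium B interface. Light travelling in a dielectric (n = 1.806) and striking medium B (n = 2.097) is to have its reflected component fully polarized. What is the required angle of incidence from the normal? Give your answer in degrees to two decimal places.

θ_B ≈ 49.26°

Brewster's condition: tan θ_B = n₂/n₁ = 2.097/1.806 = 1.1611.
So θ_B = arctan 1.1611 = 49.26°.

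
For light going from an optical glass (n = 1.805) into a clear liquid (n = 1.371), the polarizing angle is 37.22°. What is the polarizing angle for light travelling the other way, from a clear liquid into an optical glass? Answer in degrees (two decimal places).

θ_B' ≈ 52.78°

The two Brewster angles are complementary: θ_B' = 90° − θ_B = 90° − 37.22° = 52.78°.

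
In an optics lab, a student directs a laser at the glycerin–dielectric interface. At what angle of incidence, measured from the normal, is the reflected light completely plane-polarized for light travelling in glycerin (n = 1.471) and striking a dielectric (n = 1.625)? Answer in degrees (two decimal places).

θ_B ≈ 47.85°

The reflected p-component vanishes when tan θ_B = n₂/n₁.
Here n₂/n₁ = 1.625/1.471 = 1.1047, and Brewster's law gives tan θ_B = n₂/n₁.
So θ_B = arctan 1.1047 = 47.85°.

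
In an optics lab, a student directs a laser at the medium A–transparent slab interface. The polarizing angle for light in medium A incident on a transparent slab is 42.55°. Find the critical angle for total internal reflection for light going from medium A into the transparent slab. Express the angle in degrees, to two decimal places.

θ_c ≈ 66.63°

n₂/n₁ = tan 42.55° = 0.9179; the critical angle satisfies sin θ_c = n₂/n₁.
θ_c = arcsin(0.9179) = 66.63°.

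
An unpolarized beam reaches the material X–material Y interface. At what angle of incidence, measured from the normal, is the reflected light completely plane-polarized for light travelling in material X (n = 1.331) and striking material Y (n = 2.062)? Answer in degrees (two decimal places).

θ_B ≈ 57.16°

Brewster's condition: tan θ_B = n₂/n₁ = 2.062/1.331 = 1.5492.
θ_B = arctan(1.5492) = 57.16°.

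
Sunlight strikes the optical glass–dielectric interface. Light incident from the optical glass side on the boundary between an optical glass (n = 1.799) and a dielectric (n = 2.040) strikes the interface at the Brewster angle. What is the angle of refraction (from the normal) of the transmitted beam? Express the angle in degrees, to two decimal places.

θ_t ≈ 41.41°

θ_B = arctan(n₂/n₁) = arctan(2.040/1.799) = 48.59°.
The refracted ray is perpendicular to the reflected ray, so θ_t = 90° − θ_B = 41.41°.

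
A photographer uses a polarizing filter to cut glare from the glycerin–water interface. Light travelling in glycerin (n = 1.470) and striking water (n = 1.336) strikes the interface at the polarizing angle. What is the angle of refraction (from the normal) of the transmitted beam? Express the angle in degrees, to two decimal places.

θ_t ≈ 47.73°

tan θ_B = n₂/n₁ = 1.336/1.470 = 0.9088, so θ_B = 42.27°.
Since θ_B + θ_t = 90° at Brewster incidence, θ_t = 90° − 42.27° = 47.73°.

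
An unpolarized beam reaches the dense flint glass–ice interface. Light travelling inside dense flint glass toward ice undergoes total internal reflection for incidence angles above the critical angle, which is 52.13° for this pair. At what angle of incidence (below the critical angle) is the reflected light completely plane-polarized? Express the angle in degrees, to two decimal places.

sin θ_c = n₂/n₁, so n₂/n₁ = sin 52.13° = 0.7894.
Brewster: tan θ_B = n₂/n₁ = 0.7894.
θ_B = arctan(0.7894) = 38.29°.

θ_B ≈ 38.29°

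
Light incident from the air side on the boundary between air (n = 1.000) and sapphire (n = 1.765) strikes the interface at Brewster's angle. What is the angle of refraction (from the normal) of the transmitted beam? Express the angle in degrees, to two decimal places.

θ_t ≈ 29.53°

θ_B = arctan(n₂/n₁) = arctan(1.765/1.000) = 60.47°.
The refracted ray is perpendicular to the reflected ray, so θ_t = 90° − θ_B = 29.53°.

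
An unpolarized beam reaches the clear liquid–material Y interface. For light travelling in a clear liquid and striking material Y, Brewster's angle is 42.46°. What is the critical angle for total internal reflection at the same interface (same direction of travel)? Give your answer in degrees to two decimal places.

tan θ_B = n₂/n₁ = tan 42.46° = 0.9150.
Total internal reflection: sin θ_c = n₂/n₁ = 0.9150.
θ_c = arcsin(0.9150) = 66.21°.

θ_c ≈ 66.21°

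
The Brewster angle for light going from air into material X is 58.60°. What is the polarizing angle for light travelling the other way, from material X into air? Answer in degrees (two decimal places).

tan θ_B' = n₁/n₂ = 1/tan θ_B, so θ_B' = 90° − θ_B.
θ_B' = 90° − 58.60° = 31.40°.

θ_B' ≈ 31.40°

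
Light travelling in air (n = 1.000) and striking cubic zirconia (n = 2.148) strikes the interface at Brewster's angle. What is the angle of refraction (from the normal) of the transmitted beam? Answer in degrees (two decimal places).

tan θ_B = n₂/n₁ = 2.148/1.000 = 2.1480, so θ_B = 65.04°.
The refracted ray is perpendicular to the reflected ray, so θ_t = 90° − θ_B = 24.96°.

θ_t ≈ 24.96°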